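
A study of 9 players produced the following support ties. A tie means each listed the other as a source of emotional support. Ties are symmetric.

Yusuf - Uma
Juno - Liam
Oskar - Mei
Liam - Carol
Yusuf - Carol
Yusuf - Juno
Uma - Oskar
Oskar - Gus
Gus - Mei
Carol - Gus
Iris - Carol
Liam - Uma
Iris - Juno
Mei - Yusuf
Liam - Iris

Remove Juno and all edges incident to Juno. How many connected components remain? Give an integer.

1

Juno's neighbors (Iris, Liam, and Yusuf) remain reachable from one another through other ties, so the rest of the network stays in one piece.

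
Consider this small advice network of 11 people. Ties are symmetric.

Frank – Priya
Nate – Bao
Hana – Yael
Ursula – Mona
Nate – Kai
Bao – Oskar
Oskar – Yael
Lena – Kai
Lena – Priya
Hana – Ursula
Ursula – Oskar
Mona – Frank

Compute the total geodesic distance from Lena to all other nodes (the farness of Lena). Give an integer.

30

Distances from Lena: Bao:3, Frank:2, Hana:5, Kai:1, Mona:3, Nate:2, Oskar:4, Priya:1, Ursula:4, Yael:5.
Sum = 3 + 2 + 5 + 1 + 3 + 2 + 4 + 1 + 4 + 5 = 30.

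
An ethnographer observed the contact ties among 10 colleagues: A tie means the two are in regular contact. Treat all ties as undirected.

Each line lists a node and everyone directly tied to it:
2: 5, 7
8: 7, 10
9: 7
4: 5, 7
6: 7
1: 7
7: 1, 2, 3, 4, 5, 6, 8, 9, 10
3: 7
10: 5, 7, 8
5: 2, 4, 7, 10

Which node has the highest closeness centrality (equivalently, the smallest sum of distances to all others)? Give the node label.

Farness (sum of distances to all others) for each node — 1:17, 2:16, 3:17, 4:16, 5:14, 6:17, 7:9, 8:16, 9:17, 10:15.
The smallest farness is 9, for 7, so 7 has the highest closeness.

7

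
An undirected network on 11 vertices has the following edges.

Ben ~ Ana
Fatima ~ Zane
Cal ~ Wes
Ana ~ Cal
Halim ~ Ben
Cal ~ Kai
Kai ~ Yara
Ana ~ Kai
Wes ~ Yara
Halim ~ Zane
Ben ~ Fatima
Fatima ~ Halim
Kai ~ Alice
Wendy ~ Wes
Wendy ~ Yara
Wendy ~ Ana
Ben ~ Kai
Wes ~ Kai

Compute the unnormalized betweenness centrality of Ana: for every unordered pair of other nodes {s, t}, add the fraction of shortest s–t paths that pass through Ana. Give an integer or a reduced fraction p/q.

43/6

Pairs whose geodesics pass through Ana — Ben–Cal: 1/2; Ben–Wendy: 1; Alice–Wendy: 1/3; Zane–Cal: 2/4; Zane–Wendy: 2/2; Cal–Halim: 1/2; Cal–Wendy: 1/2; Cal–Fatima: 1/2; Halim–Wendy: 1; Wendy–Fatima: 1; Wendy–Kai: 1/3.
All other pairs contribute 0.
Summing the contributions gives betweenness(Ana) = 43/6.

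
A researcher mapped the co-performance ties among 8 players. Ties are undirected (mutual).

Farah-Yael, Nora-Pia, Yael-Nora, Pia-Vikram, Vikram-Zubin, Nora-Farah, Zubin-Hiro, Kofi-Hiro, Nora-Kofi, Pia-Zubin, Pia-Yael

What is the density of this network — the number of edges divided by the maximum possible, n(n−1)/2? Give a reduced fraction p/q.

11/28

There are 11 edges and 8 nodes, so the maximum possible is C(8,2) = 28.
Density = 11/28.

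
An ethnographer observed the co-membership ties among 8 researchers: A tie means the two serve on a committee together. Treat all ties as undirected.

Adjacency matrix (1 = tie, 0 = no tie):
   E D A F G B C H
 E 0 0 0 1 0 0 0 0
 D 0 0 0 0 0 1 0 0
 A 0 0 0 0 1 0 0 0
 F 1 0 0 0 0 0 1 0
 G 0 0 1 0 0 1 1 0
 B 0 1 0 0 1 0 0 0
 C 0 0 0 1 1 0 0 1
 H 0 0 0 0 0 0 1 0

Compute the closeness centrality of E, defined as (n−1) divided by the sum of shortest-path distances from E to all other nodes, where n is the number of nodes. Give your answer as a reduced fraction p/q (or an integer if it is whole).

7/22

Distances from E: A:4, B:4, C:2, D:5, F:1, G:3, H:3. Sum = 22.
n = 8, so closeness = 7/22.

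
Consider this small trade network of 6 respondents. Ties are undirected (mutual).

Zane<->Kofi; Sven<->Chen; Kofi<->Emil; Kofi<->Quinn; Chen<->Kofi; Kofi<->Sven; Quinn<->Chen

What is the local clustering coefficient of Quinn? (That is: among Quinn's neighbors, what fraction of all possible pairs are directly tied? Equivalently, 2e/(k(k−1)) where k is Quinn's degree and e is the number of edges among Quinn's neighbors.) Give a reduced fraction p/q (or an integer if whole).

Quinn's neighbors: Chen and Kofi (k = 2).
Possible neighbor pairs: C(2,2) = 1. Edges among them: Chen–Kofi → e = 1.
Clustering(Quinn) = 1/1.

1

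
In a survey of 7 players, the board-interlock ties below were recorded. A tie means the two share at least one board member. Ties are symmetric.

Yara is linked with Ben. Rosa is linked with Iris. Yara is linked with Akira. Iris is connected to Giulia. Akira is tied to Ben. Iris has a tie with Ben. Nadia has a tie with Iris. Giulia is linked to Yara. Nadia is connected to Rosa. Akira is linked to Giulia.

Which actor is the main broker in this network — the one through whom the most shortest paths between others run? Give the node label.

Iris

Unnormalized betweenness of each node: Akira:1/3, Ben:3, Giulia:3, Iris:25/3, Nadia:0, Rosa:0, Yara:1/3.
Iris has the largest value, 25/3, making it the main broker — the node through which the most shortest paths run.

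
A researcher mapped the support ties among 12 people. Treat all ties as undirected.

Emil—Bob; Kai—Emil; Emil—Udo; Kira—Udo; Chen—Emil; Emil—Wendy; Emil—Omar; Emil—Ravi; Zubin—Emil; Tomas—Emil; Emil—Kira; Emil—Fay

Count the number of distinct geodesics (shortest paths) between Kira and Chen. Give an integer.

The shortest distance is 2, and the only length-2 path is Kira–Emil–Chen. So there is exactly 1 shortest path.

1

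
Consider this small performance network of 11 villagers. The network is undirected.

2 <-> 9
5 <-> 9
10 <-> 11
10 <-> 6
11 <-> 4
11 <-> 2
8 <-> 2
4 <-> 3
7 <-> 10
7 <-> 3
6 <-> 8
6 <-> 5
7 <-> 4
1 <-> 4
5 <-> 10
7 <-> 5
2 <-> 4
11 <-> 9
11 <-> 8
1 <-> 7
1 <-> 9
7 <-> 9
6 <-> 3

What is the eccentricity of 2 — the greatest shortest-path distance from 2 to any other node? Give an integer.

2

Distances from 2: 1:2, 3:2, 4:1, 5:2, 6:2, 7:2, 8:1, 9:1, 10:2, 11:1.
The largest is 2 (to 10, 7, 3, 1, 6, and 5), so the eccentricity of 2 is 2.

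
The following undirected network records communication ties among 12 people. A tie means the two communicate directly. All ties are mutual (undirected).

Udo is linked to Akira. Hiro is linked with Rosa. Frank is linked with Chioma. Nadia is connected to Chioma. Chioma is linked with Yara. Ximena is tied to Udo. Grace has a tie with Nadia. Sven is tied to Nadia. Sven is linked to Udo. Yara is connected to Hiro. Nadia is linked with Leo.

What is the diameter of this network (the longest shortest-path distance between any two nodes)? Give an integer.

Eccentricity of each node (its greatest distance to any other): Akira:7, Chioma:4, Frank:5, Grace:5, Hiro:6, Leo:5, Nadia:4, Rosa:7, Sven:5, Udo:6, Ximena:7, Yara:5.
The maximum eccentricity is 7, realized for instance by the pair Rosa–Ximena via Rosa – Hiro – Yara – Chioma – Nadia – Sven – Udo – Ximena. So the diameter is 7.

7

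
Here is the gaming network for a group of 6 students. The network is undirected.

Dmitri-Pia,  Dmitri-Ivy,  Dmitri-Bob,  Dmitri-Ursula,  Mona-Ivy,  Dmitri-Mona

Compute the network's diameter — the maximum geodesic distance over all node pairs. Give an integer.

2

Eccentricity of each node (its greatest distance to any other): Bob:2, Dmitri:1, Ivy:2, Mona:2, Pia:2, Ursula:2.
The maximum eccentricity is 2, realized for instance by the pair Pia–Bob via Pia – Dmitri – Bob. So the diameter is 2.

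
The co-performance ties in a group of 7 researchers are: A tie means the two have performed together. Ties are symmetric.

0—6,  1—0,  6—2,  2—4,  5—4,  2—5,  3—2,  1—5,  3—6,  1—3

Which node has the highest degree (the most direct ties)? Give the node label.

Degrees — 0:2, 1:3, 2:4, 3:3, 4:2, 5:3, 6:3.
The maximum is 4, attained only by 2.

2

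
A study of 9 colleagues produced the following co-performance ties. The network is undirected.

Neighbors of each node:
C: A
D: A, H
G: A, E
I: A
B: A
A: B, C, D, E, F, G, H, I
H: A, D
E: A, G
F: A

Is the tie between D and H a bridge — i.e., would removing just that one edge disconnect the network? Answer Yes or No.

Even without that edge, D still reaches H via D – A – H, so the network stays connected. Not a bridge.

No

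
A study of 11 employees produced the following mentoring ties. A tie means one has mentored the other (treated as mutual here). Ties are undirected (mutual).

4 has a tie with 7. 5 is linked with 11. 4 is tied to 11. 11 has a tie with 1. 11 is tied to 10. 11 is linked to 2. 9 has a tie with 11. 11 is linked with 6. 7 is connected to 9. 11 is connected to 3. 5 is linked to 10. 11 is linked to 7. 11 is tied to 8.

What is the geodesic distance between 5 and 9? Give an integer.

One shortest route is 5 – 11 – 9, which uses 2 edges, and 5 and 9 are not directly tied, so nothing shorter exists. So d(5,9) = 2.

2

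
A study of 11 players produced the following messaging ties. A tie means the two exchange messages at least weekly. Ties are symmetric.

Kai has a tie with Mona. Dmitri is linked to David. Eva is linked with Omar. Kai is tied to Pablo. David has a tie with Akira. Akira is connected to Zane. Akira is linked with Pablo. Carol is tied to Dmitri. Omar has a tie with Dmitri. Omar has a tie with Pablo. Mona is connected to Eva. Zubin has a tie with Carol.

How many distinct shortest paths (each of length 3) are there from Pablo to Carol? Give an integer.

1

The shortest distance is 3, and the only length-3 path is Pablo–Omar–Dmitri–Carol. So there is exactly 1 shortest path.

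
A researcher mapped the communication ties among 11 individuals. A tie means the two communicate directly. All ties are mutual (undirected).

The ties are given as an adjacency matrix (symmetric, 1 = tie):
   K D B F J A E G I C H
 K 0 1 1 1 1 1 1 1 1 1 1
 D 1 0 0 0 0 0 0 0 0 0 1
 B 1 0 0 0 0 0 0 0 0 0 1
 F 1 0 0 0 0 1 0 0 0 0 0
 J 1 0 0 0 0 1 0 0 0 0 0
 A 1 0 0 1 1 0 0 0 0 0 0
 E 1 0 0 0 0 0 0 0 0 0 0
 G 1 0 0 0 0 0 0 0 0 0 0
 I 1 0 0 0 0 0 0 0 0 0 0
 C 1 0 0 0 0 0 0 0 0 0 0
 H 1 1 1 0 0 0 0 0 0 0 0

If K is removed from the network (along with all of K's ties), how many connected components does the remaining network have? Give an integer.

6

Without K, the remaining ties split the others into: {B, D, H}; {A, F, J}; {E}; {G}; {I}; {C}.
That's 6 separate components.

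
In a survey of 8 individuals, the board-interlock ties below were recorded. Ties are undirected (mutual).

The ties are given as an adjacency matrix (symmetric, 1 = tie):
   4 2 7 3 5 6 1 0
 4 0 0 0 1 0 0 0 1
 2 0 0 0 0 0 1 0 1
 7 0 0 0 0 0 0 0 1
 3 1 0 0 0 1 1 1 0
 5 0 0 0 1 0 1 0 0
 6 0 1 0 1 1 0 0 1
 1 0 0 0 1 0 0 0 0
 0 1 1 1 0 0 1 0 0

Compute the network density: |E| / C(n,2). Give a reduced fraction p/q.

There are 10 edges and 8 nodes, so the maximum possible is C(8,2) = 28.
Density = 10/28 = 5/14.

5/14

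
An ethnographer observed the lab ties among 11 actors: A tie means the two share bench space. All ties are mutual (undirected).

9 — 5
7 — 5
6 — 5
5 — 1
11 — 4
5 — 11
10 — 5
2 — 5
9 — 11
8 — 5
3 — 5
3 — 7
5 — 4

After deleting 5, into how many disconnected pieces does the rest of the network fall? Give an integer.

7

Without 5, the remaining ties split the others into: {3, 7}; {6}; {4, 9, 11}; {10}; {2}; {8}; {1}.
That's 7 separate components.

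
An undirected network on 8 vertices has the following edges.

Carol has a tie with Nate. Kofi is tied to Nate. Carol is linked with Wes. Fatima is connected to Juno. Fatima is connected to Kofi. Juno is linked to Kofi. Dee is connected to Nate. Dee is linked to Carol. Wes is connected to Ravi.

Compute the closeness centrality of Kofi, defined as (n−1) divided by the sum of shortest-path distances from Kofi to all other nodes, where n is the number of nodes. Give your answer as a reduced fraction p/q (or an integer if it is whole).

1/2

Distances from Kofi: Carol:2, Dee:2, Fatima:1, Juno:1, Nate:1, Ravi:4, Wes:3. Sum = 14.
n = 8, so closeness = 7/14 = 1/2.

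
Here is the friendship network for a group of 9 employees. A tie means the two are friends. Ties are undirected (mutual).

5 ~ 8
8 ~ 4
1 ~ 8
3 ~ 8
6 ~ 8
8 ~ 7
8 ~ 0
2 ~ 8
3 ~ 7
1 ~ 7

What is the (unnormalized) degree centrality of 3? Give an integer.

3 is directly tied to 7 and 8. That is 2 neighbors, so the degree of 3 is 2.

2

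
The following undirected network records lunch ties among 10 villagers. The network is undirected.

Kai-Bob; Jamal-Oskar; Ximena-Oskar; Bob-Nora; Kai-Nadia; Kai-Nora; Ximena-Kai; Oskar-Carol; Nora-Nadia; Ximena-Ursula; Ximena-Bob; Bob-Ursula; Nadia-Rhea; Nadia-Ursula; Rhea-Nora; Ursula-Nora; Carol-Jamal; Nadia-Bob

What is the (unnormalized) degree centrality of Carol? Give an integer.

Carol is directly tied to Jamal and Oskar. That is 2 neighbors, so the degree of Carol is 2.

2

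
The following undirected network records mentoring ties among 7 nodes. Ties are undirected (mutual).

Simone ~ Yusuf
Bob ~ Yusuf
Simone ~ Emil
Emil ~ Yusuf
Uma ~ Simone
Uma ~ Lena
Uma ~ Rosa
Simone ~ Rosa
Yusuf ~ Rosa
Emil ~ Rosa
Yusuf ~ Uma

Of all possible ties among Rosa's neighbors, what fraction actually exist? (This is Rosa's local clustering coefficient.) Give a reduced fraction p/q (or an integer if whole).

5/6

Rosa's neighbors: Emil, Simone, Uma, and Yusuf (k = 4).
Possible neighbor pairs: C(4,2) = 6. Edges among them: Emil–Simone, Emil–Yusuf, Simone–Uma, Simone–Yusuf, Uma–Yusuf → e = 5.
Clustering(Rosa) = 5/6.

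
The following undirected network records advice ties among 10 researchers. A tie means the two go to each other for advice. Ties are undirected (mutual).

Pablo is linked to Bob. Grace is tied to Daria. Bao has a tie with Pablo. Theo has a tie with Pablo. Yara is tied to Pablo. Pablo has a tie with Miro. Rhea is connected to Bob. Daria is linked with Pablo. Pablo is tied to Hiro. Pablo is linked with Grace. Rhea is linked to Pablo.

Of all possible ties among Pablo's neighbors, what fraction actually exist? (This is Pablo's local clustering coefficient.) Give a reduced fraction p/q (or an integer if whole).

1/18

Pablo's neighbors: Bao, Bob, Daria, Grace, Hiro, Miro, Rhea, Theo, and Yara (k = 9).
Possible neighbor pairs: C(9,2) = 36. Edges among them: Bob–Rhea, Daria–Grace → e = 2.
Clustering(Pablo) = 2/36 = 1/18.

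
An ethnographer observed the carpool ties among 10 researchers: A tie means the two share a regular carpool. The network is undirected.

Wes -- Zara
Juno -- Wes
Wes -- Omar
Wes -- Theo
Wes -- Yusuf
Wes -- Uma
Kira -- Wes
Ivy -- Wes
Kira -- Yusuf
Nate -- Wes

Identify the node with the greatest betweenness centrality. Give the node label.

Unnormalized betweenness of each node: Ivy:0, Juno:0, Kira:0, Nate:0, Omar:0, Theo:0, Uma:0, Wes:35, Yusuf:0, Zara:0.
Wes has the largest value, 35, making it the main broker — the node through which the most shortest paths run.

Wes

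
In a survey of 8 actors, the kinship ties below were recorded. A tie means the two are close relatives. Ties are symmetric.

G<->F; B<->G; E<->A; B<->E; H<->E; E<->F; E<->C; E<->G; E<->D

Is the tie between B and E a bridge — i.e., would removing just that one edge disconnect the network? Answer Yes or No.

Even without that edge, B still reaches E via B – G – E, so the network stays connected. Not a bridge.

No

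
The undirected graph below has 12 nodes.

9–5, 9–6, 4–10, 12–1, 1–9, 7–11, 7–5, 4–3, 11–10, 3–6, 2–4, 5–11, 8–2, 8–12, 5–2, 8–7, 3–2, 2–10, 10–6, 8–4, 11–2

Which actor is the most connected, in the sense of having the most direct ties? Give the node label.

2

Degrees — 1:2, 2:6, 3:3, 4:4, 5:4, 6:3, 7:3, 8:4, 9:3, 10:4, 11:4, 12:2.
The maximum is 6, attained only by 2.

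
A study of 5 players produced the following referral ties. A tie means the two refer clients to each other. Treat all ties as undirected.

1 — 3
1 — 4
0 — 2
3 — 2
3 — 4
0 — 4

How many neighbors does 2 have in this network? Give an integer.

2

2 is directly tied to 0 and 3. That is 2 neighbors, so the degree of 2 is 2.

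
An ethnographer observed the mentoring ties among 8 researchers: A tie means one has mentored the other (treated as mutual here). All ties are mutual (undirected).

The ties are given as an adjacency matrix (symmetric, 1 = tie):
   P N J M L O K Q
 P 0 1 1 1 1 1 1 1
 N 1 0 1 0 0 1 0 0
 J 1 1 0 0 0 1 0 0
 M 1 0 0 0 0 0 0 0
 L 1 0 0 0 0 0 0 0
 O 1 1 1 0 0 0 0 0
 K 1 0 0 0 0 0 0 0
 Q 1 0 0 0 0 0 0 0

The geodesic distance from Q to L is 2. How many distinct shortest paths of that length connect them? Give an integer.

The shortest distance is 2, and the only length-2 path is Q–P–L. So there is exactly 1 shortest path.

1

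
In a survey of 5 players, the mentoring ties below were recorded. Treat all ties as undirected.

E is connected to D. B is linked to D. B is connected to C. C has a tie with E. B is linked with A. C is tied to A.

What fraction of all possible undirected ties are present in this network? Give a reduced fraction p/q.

There are 6 edges and 5 nodes, so the maximum possible is C(5,2) = 10.
Density = 6/10 = 3/5.

3/5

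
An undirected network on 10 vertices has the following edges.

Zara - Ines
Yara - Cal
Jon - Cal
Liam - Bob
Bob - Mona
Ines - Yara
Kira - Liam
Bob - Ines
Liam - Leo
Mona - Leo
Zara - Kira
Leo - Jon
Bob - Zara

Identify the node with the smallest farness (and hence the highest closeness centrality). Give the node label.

Bob

Farness (sum of distances to all others) for each node — Bob:16, Cal:22, Ines:17, Jon:21, Kira:21, Leo:18, Liam:17, Mona:19, Yara:20, Zara:19.
The smallest farness is 16, for Bob, so Bob has the highest closeness.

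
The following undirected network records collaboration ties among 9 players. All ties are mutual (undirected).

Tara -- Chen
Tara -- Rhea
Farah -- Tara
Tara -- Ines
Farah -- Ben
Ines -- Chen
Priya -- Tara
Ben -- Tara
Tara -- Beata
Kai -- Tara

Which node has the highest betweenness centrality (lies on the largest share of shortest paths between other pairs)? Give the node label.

Tara

Unnormalized betweenness of each node: Beata:0, Ben:0, Chen:0, Farah:0, Ines:0, Kai:0, Priya:0, Rhea:0, Tara:26.
Tara has the largest value, 26, making it the main broker — the node through which the most shortest paths run.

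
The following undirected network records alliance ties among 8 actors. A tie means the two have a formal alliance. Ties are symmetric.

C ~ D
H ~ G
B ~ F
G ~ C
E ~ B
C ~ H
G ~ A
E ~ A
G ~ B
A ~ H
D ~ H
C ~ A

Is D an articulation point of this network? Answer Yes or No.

Even without D, every remaining node can still reach every other (the residual graph is connected), so D is not a cut vertex.

No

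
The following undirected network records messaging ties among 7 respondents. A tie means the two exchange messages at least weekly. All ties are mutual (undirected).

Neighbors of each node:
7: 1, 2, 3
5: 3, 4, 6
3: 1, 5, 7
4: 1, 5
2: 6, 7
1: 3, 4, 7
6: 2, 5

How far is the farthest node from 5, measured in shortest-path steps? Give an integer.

Distances from 5: 1:2, 2:2, 3:1, 4:1, 6:1, 7:2.
The largest is 2 (to 1, 7, and 2), so the eccentricity of 5 is 2.

2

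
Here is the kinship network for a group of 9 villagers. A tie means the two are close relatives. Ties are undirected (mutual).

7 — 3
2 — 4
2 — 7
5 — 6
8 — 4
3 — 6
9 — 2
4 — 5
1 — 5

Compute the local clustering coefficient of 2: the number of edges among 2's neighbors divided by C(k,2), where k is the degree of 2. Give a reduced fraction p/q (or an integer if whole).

2's neighbors: 4, 7, and 9 (k = 3).
Possible neighbor pairs: C(3,2) = 3. Edges among them: none → e = 0.
Clustering(2) = 0/3 = 0.

0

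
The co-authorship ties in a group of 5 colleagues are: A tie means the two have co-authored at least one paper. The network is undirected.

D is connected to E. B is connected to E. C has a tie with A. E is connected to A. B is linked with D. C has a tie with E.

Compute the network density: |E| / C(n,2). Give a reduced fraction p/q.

3/5

There are 6 edges and 5 nodes, so the maximum possible is C(5,2) = 10.
Density = 6/10 = 3/5.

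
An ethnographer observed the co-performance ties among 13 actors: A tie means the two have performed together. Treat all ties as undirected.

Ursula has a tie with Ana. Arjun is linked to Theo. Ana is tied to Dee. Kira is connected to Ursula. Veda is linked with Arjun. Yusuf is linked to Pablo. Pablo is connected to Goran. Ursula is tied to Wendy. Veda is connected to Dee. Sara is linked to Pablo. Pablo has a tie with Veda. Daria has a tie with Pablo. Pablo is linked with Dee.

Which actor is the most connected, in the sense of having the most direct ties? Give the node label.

Pablo

Degrees — Ana:2, Arjun:2, Daria:1, Dee:3, Goran:1, Kira:1, Pablo:6, Sara:1, Theo:1, Ursula:3, Veda:3, Wendy:1, Yusuf:1.
The maximum is 6, attained only by Pablo.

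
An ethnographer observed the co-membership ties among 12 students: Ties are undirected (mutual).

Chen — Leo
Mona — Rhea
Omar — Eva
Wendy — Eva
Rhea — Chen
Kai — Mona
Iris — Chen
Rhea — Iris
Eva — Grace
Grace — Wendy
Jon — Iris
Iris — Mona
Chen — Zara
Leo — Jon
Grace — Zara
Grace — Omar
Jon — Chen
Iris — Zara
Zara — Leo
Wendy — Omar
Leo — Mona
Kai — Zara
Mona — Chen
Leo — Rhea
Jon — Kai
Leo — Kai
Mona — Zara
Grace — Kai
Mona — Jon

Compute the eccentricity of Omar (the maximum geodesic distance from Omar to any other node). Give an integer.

4

Distances from Omar: Chen:3, Eva:1, Grace:1, Iris:3, Jon:3, Kai:2, Leo:3, Mona:3, Rhea:4, Wendy:1, Zara:2.
The largest is 4 (to Rhea), so the eccentricity of Omar is 4.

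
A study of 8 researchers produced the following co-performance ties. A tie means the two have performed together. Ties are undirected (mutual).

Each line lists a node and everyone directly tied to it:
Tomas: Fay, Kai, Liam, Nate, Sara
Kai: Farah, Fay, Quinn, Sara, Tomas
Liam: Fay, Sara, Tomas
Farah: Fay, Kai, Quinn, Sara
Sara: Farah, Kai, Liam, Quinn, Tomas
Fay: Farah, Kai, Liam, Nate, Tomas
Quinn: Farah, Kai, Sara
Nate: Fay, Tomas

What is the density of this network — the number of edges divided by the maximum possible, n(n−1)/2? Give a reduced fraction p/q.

There are 16 edges and 8 nodes, so the maximum possible is C(8,2) = 28.
Density = 16/28 = 4/7.

4/7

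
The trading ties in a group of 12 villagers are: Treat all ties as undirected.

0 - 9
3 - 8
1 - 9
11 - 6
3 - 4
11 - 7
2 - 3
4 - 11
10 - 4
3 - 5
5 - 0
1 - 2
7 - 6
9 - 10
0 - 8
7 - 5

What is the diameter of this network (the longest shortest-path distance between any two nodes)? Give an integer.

Eccentricity of each node (its greatest distance to any other): 0:3, 1:5, 2:4, 3:3, 4:3, 5:3, 6:5, 7:4, 8:4, 9:4, 10:3, 11:4.
The maximum eccentricity is 5, realized for instance by the pair 1–6 via 1 – 9 – 10 – 4 – 11 – 6. So the diameter is 5.

5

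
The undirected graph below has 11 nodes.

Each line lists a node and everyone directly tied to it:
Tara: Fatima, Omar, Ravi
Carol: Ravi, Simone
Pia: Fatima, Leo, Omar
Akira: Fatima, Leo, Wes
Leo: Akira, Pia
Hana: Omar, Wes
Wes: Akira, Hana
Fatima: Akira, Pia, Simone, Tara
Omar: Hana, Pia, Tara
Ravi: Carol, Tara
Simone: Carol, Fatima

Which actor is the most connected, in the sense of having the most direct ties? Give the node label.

Degrees — Akira:3, Carol:2, Fatima:4, Hana:2, Leo:2, Omar:3, Pia:3, Ravi:2, Simone:2, Tara:3, Wes:2.
The maximum is 4, attained only by Fatima.

Fatima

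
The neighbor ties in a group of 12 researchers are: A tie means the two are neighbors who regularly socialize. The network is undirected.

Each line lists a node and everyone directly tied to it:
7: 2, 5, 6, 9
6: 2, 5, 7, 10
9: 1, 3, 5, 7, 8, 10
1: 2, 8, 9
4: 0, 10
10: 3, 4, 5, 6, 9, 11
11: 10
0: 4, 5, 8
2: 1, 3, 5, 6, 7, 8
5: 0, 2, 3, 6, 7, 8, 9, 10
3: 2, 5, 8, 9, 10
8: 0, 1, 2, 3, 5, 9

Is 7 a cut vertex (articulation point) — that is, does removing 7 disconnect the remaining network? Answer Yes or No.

Even without 7, every remaining node can still reach every other (the residual graph is connected), so 7 is not a cut vertex.

No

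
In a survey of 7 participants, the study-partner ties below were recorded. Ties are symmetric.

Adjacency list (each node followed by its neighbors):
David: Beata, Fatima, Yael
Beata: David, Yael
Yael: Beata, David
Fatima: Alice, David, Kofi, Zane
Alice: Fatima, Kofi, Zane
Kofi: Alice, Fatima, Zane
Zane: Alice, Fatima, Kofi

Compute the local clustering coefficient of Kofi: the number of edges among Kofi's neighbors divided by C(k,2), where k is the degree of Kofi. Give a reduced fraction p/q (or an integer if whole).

Kofi's neighbors: Alice, Fatima, and Zane (k = 3).
Possible neighbor pairs: C(3,2) = 3. Edges among them: Alice–Fatima, Alice–Zane, Fatima–Zane → e = 3.
Clustering(Kofi) = 3/3 = 1.

1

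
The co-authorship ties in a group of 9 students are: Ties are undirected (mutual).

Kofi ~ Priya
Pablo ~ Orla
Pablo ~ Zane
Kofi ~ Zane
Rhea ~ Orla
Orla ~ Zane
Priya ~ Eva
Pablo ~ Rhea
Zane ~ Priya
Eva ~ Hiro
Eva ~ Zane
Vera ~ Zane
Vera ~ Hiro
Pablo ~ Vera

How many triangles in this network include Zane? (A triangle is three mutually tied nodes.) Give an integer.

4

Zane's neighbors: Eva, Kofi, Orla, Pablo, Priya, and Vera.
Neighbor pairs that are themselves tied: Zane–Eva–Priya; Zane–Kofi–Priya; Zane–Orla–Pablo; Zane–Pablo–Vera. Each forms one triangle with Zane, for 4 in total.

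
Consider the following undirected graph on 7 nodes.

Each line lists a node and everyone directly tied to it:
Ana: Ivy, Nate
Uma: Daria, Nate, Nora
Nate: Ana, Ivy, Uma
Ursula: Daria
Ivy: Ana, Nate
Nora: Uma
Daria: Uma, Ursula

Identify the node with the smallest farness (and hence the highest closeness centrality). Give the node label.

Farness (sum of distances to all others) for each node — Ana:14, Daria:12, Ivy:14, Nate:10, Nora:14, Uma:9, Ursula:17.
The smallest farness is 9, for Uma, so Uma has the highest closeness.

Uma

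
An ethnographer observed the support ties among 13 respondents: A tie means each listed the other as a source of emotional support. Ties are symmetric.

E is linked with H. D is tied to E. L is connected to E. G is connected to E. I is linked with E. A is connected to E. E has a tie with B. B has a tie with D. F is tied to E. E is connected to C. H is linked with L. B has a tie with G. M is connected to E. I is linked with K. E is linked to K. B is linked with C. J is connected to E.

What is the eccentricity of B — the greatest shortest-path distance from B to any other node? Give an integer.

2

Distances from B: A:2, C:1, D:1, E:1, F:2, G:1, H:2, I:2, J:2, K:2, L:2, M:2.
The largest is 2 (to F, H, L, J, M, K, A, and I), so the eccentricity of B is 2.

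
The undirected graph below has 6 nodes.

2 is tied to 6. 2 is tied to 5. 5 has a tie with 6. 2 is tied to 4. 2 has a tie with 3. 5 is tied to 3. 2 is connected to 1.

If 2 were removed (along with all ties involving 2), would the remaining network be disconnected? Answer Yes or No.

Removing 2 leaves {4} with no path to {1}, so the network splits into 3 components. 2 is a cut vertex.

Yes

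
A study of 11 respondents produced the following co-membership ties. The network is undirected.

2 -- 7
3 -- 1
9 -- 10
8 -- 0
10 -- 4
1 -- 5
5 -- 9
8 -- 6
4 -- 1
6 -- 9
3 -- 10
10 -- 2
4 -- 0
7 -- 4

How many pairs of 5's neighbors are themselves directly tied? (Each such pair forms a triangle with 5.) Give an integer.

0

5's neighbors are 1 and 9, but none of them are tied to each other, so no triangle contains 5.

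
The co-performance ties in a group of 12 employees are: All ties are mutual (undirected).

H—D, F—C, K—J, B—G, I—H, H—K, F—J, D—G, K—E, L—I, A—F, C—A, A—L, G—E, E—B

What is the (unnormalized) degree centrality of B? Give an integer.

2

B is directly tied to E and G. That is 2 neighbors, so the degree of B is 2.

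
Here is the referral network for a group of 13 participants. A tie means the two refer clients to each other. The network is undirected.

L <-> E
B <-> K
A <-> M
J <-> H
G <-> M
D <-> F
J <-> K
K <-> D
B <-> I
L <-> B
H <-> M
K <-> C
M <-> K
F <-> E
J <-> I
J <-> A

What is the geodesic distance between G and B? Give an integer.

One shortest route is G – M – K – B, which uses 3 edges, and at distance 2 from G we only reach {A, H, K}, which does not include B. So d(G,B) = 3.

3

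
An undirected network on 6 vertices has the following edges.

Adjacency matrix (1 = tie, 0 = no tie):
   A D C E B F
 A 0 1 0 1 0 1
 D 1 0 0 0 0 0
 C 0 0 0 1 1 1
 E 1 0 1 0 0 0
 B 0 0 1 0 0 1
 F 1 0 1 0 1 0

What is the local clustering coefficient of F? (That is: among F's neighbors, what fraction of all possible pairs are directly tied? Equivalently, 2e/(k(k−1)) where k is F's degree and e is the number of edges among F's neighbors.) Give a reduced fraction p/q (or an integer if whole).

F's neighbors: A, B, and C (k = 3).
Possible neighbor pairs: C(3,2) = 3. Edges among them: B–C → e = 1.
Clustering(F) = 1/3.

1/3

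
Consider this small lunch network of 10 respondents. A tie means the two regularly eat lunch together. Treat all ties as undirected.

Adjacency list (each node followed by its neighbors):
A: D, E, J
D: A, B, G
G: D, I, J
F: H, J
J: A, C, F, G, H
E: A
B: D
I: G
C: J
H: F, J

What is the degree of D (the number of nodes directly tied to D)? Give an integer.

D is directly tied to A, B, and G. That is 3 neighbors, so the degree of D is 3.

3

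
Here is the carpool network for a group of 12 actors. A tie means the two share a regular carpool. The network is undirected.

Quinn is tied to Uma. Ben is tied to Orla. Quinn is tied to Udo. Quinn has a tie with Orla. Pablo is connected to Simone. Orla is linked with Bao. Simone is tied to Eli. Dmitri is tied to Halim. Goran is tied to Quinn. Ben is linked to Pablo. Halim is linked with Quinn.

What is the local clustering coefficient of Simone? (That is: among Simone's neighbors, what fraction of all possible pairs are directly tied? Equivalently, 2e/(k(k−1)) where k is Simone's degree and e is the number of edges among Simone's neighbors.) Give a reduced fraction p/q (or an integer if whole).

Simone's neighbors: Eli and Pablo (k = 2).
Possible neighbor pairs: C(2,2) = 1. Edges among them: none → e = 0.
Clustering(Simone) = 0/1.

0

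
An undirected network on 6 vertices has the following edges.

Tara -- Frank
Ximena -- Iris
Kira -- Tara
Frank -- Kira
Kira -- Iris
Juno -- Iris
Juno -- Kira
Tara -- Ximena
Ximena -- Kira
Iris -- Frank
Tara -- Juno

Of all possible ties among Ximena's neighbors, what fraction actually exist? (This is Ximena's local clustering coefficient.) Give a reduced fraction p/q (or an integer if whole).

Ximena's neighbors: Iris, Kira, and Tara (k = 3).
Possible neighbor pairs: C(3,2) = 3. Edges among them: Iris–Kira, Kira–Tara → e = 2.
Clustering(Ximena) = 2/3.

2/3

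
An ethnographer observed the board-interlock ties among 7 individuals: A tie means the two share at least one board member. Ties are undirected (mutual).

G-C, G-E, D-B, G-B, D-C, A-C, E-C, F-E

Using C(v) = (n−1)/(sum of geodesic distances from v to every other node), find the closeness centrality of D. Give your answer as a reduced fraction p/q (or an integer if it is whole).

6/11

Distances from D: A:2, B:1, C:1, E:2, F:3, G:2. Sum = 11.
n = 7, so closeness = 6/11.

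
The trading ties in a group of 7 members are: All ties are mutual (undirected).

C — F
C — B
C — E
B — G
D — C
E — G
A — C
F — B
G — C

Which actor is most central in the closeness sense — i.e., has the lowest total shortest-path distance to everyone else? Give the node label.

C

Farness (sum of distances to all others) for each node — A:11, B:9, C:6, D:11, E:10, F:10, G:9.
The smallest farness is 6, for C, so C has the highest closeness.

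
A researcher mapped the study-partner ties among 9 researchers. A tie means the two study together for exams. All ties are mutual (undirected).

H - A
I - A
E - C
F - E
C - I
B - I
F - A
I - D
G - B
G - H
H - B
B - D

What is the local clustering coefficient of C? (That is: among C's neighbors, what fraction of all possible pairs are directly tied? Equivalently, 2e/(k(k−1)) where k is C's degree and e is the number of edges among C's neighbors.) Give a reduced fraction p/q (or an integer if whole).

C's neighbors: E and I (k = 2).
Possible neighbor pairs: C(2,2) = 1. Edges among them: none → e = 0.
Clustering(C) = 0/1.

0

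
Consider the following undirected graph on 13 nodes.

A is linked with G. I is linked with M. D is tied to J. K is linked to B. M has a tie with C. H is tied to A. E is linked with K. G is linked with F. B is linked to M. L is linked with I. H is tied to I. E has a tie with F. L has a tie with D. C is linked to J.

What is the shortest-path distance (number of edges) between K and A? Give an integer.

4

One shortest route is K – E – F – G – A, which uses 4 edges, and at distance 3 from K we only reach {C, G, I}, which does not include A. So d(K,A) = 4.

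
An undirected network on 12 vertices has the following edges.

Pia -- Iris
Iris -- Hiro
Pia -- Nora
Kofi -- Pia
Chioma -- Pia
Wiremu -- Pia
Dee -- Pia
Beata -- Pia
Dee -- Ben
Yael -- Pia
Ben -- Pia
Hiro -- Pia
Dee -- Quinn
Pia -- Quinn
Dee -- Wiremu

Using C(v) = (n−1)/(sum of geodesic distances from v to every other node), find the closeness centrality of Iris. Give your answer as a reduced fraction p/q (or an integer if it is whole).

Distances from Iris: Beata:2, Ben:2, Chioma:2, Dee:2, Hiro:1, Kofi:2, Nora:2, Pia:1, Quinn:2, Wiremu:2, Yael:2. Sum = 20.
n = 12, so closeness = 11/20.

11/20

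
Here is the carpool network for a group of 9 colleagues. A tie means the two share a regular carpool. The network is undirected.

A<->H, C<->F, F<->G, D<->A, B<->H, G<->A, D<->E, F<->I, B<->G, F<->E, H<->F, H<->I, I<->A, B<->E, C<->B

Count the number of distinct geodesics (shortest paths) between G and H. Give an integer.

The shortest distance is 2. The length-2 paths are: G–F–H; G–B–H; G–A–H.
That gives 3 distinct shortest paths.

3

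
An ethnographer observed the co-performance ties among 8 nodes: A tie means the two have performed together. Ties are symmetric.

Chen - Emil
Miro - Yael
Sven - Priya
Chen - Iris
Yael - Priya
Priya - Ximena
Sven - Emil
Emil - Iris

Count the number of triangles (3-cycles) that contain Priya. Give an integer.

0

Priya's neighbors are Sven, Ximena, and Yael, but none of them are tied to each other, so no triangle contains Priya.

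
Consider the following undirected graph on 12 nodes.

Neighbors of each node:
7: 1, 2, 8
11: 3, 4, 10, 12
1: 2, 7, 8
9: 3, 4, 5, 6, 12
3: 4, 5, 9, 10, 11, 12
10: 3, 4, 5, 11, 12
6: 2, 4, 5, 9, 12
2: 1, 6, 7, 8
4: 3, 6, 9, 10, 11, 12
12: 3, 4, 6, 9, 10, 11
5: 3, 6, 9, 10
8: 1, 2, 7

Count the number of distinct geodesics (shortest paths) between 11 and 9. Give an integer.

The shortest distance is 2. The length-2 paths are: 11–12–9; 11–4–9; 11–3–9.
That gives 3 distinct shortest paths.

3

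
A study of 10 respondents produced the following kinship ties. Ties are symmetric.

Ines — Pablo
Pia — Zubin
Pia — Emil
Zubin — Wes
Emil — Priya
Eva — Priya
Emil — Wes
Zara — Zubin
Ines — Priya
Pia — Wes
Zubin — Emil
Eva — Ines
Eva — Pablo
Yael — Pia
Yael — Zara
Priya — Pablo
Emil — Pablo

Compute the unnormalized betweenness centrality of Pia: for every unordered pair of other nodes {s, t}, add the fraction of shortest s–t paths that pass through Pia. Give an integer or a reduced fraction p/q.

Pairs whose geodesics pass through Pia — Zubin–Yael: 1/2; Wes–Yael: 1; Yael–Emil: 1; Yael–Ines: 2/2; Yael–Pablo: 1; Yael–Eva: 2/2; Yael–Priya: 1.
All other pairs contribute 0.
Summing the contributions gives betweenness(Pia) = 13/2.

13/2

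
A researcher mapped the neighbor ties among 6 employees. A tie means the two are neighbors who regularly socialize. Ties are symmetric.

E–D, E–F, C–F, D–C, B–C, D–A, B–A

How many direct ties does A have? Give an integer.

2

A is directly tied to B and D. That is 2 neighbors, so the degree of A is 2.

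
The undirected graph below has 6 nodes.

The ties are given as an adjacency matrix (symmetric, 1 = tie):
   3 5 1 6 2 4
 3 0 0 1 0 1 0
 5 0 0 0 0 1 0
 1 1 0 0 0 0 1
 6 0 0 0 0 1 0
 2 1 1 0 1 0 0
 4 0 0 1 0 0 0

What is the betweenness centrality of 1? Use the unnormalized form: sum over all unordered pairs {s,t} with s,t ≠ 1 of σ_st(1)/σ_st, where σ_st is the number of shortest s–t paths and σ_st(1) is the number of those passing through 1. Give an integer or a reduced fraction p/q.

4

Pairs whose geodesics pass through 1 — 3–4: 1; 5–4: 1; 6–4: 1; 2–4: 1.
All other pairs contribute 0.
Summing the contributions gives betweenness(1) = 4.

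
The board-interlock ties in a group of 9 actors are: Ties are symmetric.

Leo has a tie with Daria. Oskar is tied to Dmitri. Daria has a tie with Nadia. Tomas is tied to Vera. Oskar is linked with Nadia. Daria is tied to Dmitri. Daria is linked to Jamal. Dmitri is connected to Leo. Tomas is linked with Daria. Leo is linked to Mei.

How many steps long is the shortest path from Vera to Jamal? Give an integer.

One shortest route is Vera – Tomas – Daria – Jamal, which uses 3 edges, and at distance 2 from Vera we only reach {Daria}, which does not include Jamal. So d(Vera,Jamal) = 3.

3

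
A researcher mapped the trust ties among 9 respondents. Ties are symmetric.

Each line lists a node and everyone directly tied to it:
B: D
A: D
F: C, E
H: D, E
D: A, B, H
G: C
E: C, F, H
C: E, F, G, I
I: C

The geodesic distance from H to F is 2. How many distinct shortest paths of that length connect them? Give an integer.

The shortest distance is 2, and the only length-2 path is H–E–F. So there is exactly 1 shortest path.

1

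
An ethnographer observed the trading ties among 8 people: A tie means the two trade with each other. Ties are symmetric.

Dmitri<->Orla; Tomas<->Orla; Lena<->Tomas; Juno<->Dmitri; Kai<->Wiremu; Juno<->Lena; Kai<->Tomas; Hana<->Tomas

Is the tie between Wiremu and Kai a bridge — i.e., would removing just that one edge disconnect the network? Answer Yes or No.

Yes

Without the Wiremu–Kai edge there is no alternate route between Wiremu and Kai, so the network disconnects. It is a bridge.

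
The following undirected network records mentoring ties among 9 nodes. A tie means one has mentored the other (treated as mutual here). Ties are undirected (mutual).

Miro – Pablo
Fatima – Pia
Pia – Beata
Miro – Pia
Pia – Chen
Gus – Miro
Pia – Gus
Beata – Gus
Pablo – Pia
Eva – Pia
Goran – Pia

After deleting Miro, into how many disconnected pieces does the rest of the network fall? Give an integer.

1

Miro's neighbors (Gus, Pablo, and Pia) remain reachable from one another through other ties, so the rest of the network stays in one piece.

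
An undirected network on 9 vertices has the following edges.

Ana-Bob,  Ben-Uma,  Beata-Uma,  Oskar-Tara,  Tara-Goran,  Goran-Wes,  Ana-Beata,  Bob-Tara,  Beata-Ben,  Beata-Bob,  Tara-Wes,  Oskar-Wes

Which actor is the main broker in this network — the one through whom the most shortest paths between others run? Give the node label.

Unnormalized betweenness of each node: Ana:0, Beata:12, Ben:0, Bob:16, Goran:0, Oskar:0, Tara:31/2, Uma:0, Wes:1/2.
Bob has the largest value, 16, making it the main broker — the node through which the most shortest paths run.

Bob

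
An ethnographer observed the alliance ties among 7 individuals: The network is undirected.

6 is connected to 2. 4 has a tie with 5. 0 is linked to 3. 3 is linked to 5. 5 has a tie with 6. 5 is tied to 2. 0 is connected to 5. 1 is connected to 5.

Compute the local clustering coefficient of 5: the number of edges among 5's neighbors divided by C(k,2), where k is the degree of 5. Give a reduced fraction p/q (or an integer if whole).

2/15

5's neighbors: 0, 1, 2, 3, 4, and 6 (k = 6).
Possible neighbor pairs: C(6,2) = 15. Edges among them: 0–3, 2–6 → e = 2.
Clustering(5) = 2/15.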